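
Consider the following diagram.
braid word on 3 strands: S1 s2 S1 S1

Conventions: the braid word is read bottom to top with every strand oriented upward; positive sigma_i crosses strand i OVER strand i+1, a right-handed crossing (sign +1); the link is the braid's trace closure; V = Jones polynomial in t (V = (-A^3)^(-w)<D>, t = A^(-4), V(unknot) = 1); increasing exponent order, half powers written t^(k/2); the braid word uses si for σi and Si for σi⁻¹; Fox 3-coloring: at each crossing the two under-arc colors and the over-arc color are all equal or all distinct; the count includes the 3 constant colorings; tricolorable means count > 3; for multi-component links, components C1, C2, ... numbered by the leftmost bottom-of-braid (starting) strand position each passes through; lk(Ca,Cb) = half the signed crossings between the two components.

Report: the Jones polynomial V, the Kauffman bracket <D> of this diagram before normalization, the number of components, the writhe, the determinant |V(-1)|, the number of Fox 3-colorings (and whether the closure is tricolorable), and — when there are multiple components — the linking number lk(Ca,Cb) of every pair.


V(t) = -t^-4 + t^-3 + t^-1
bracket: A^-2 + A^6 - A^10, w = -2
1 component, writhe -2, over 4 crossings
det 3, colorings 9 of 3^4 — tricolorable
observation: the span of V is 3, forcing >= 3 crossings in any diagram


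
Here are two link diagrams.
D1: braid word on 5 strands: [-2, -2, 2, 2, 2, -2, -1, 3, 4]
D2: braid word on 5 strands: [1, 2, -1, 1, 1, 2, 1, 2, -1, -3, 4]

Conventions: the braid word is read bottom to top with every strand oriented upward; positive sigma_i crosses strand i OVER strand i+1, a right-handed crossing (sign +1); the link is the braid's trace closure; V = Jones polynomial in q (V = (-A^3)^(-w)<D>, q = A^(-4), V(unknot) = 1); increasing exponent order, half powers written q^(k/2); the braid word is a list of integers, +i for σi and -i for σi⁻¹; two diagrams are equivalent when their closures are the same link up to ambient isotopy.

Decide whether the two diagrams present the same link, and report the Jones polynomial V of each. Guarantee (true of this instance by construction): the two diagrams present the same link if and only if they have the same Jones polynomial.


equivalent: no
D1 (bracket A + A^5; 9 crossings at w = +1): V = -q^(-1/2) - q^(1/2)
V(D2) = -q^(3/2) - q^(7/2) + q^(9/2) - q^(11/2)  (w +5, c 11, <D> = A^-7 - A^-3 + A + A^9)
key observation: comparing 2 Jones polynomials yields 2 groups


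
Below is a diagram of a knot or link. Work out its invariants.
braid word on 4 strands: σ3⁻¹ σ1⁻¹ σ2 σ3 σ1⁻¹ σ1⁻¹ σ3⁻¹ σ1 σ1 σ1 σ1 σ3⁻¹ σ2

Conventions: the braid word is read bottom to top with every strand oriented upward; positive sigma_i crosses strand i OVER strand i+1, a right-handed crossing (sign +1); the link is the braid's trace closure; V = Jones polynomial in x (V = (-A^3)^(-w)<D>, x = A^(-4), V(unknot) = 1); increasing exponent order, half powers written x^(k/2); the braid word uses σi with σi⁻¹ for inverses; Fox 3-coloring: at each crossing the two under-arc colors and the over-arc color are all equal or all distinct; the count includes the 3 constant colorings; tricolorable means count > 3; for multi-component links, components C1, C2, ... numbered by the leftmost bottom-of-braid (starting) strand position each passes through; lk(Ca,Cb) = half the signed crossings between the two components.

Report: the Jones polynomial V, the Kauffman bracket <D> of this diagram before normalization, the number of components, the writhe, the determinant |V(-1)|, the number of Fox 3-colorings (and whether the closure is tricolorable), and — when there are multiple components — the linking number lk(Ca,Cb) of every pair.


V = x^-2 - x^-1 + 2 - 2x + x^2 - x^3 + x^4
<D> = -A^-13 + A^-9 - A^-5 + 2A^-1 - 2A^3 + A^7 - A^11 (w = +1)
1 component over 13 crossings, w = +1
9 Fox colorings among 3^13, |V(-1)| = 9: tricolorable
why: V spans 6 powers of x: at least 6 crossings in any diagram


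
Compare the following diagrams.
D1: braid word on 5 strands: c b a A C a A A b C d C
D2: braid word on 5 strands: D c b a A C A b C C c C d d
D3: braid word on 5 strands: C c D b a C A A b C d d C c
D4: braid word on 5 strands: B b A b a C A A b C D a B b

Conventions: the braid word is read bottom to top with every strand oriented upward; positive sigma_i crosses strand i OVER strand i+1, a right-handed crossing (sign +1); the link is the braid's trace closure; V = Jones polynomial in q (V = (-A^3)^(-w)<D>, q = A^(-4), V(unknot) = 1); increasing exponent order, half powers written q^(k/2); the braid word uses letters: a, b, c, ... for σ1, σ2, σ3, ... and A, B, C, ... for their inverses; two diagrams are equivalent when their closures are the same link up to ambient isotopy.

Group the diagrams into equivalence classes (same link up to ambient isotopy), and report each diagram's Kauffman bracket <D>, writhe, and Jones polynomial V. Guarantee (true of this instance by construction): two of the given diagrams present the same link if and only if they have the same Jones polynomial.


classes: {D1, D2, D3, D4}
V(D1) = q^-2 - q^-1 + 1 - q + q^2  [12 crossings, <D> = A^-8 - A^-4 + 1 - A^4 + A^8, w = 0]
D2 (bracket A^-8 - A^-4 + 1 - A^4 + A^8; 14 crossings at w = 0): V = q^-2 - q^-1 + 1 - q + q^2
D3 (bracket A^-8 - A^-4 + 1 - A^4 + A^8; 14 crossings at w = 0): V = q^-2 - q^-1 + 1 - q + q^2
V(D4) = q^-2 - q^-1 + 1 - q + q^2  (w -2, c 14, <D> = A^-14 - A^-10 + A^-6 - A^-2 + A^2)
note: one V(q) for all 4 diagrams — one class (guaranteed)


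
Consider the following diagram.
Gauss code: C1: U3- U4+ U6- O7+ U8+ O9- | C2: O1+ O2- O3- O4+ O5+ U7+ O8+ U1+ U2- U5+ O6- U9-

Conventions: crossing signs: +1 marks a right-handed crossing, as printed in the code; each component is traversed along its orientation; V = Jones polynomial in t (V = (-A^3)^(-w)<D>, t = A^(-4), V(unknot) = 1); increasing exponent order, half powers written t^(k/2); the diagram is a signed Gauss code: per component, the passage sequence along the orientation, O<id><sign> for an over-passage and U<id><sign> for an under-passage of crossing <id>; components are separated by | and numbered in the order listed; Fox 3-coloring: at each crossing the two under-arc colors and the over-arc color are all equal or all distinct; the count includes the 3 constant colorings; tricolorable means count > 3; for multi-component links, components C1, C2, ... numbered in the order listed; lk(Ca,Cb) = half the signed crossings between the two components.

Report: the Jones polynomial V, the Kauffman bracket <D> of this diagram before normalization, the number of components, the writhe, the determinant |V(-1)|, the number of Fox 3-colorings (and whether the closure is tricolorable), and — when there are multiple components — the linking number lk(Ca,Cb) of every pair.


V = -t^(-3/2) + t^(-1/2) - 2t^(1/2) + t^(3/2) - 2t^(5/2) + t^(7/2)
<D> = -A^-11 + 2A^-7 - A^-3 + 2A - A^5 + A^9 (w = +1)
2 components over 9 crossings, w = +1
lk(C1,C2): 0
3 Fox colorings among 3^9, |V(-1)| = 8: not tricolorable
why: |V(-1)| = 8: so not tricolorable, since 3 does not divide 8


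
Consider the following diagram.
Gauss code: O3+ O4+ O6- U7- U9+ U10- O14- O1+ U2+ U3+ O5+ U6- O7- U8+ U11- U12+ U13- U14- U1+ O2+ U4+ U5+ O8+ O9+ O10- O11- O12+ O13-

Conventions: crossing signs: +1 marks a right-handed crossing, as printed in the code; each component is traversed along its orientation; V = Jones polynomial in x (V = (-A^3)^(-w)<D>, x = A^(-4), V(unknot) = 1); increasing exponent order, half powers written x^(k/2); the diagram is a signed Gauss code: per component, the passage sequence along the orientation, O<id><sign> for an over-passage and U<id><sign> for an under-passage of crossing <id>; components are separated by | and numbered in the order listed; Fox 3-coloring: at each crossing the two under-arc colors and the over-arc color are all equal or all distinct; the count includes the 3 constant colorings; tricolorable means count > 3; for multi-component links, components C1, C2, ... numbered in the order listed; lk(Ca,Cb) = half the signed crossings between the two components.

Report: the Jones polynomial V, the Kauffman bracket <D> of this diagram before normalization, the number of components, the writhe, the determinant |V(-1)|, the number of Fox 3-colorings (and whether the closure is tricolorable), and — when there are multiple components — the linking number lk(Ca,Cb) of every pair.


V = 1
<D> = A^6 (w = +2)
1 component over 14 crossings, w = +2
3 Fox colorings among 3^14, |V(-1)| = 1: not tricolorable
why: w = +2 (over 14 crossings) is diagram-only; (-A^3)^(-2) removes it from V


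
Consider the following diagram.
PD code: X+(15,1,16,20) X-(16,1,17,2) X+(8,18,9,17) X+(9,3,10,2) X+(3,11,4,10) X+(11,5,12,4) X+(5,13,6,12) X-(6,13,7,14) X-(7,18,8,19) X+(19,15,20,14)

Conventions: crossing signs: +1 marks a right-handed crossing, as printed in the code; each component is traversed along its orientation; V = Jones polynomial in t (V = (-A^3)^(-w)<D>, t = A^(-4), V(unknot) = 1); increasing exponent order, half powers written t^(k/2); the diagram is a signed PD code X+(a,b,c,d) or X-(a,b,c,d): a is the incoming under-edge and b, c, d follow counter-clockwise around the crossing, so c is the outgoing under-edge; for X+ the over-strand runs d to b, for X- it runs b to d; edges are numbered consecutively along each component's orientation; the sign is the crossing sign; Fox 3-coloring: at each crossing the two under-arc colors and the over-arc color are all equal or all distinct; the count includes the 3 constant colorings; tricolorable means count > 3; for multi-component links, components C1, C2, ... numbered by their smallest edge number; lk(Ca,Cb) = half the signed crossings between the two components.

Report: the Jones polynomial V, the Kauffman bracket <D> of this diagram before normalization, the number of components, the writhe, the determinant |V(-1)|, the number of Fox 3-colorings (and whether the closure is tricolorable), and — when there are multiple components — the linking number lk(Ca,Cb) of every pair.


Jones polynomial: V(t) = t + t^3 - t^4
<D> = -A^-4 + 1 + A^8; writhe +4
components 1, writhe +4 (10 crossings)
3-colorings: 9 of 3^10, det 3 — tricolorable
note: V spans 3 powers of t: at least 3 crossings in any diagram


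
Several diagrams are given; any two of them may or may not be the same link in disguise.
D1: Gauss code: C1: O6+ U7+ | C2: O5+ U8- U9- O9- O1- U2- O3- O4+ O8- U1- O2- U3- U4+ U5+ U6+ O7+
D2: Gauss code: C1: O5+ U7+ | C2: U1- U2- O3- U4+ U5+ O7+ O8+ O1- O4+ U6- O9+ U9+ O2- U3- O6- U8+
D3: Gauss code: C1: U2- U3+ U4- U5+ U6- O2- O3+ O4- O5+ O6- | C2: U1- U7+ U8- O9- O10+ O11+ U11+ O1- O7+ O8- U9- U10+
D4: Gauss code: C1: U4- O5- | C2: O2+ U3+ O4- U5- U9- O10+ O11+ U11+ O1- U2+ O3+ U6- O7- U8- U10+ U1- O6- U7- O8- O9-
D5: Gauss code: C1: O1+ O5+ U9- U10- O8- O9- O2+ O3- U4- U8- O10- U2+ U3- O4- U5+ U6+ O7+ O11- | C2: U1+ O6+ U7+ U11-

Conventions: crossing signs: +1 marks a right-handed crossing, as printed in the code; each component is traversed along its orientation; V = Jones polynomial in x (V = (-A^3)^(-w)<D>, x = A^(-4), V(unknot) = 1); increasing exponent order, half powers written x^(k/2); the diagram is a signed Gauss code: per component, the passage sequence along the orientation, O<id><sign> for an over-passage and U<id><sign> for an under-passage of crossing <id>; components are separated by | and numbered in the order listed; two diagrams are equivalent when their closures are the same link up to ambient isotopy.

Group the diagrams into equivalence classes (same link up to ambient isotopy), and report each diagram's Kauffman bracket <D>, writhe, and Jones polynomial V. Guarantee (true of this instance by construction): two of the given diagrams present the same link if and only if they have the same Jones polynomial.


grouping into links: {D1, D2, D5} | {D3} | {D4}
V(D1) = x^(-7/2) - x^(-5/2) + x^(-3/2) - 2x^(-1/2) - x^(3/2)  (w -1, c 9, <D> = A^-9 + 2A^-1 - A^3 + A^7 - A^11)
V(D2) = x^(-7/2) - x^(-5/2) + x^(-3/2) - 2x^(-1/2) - x^(3/2)  [9 crossings, <D> = A^-3 + 2A^5 - A^9 + A^13 - A^17, w = +1]
V(D3) = -x^(-1/2) - x^(1/2)  (w -1, c 11, <D> = A^-5 + A^-1)
D4 (bracket A^-3 + 2A^5 - A^9 + A^13 - A^17; 11 crossings at w = -3): V = x^(-13/2) - x^(-11/2) + x^(-9/2) - 2x^(-7/2) - x^(-3/2)
V(D5) = x^(-7/2) - x^(-5/2) + x^(-3/2) - 2x^(-1/2) - x^(3/2)  [11 crossings, <D> = A^-9 + 2A^-1 - A^3 + A^7 - A^11, w = -1]
key observation: V(x) takes 3 values over 5 diagrams, fixing the grouping


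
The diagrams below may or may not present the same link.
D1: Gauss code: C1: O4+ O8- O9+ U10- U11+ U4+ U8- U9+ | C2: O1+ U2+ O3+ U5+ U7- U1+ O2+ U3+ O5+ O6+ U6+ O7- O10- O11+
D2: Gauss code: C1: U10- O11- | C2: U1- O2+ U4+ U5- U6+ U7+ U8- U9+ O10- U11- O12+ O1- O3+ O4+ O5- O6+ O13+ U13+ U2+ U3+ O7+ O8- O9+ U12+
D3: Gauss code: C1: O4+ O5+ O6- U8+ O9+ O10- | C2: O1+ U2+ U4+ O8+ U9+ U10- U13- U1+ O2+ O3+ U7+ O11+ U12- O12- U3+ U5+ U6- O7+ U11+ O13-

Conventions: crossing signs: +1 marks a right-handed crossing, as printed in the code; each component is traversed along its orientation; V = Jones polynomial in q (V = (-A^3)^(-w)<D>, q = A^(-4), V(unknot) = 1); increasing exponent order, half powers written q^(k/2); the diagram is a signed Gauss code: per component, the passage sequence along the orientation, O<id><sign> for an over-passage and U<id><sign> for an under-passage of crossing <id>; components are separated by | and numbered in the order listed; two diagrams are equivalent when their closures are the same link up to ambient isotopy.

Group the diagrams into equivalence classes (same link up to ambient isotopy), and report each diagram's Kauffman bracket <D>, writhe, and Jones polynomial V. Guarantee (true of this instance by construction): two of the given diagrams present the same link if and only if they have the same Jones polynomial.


classes: {D1} | {D2} | {D3}
V(D1) = -q^(1/2) - q^(3/2) - q^(5/2) + q^(9/2)  [11 crossings, <D> = -A^-3 + A^5 + A^9 + A^13, w = +5]
V(D2) = -q^(-3/2) - 2q^(1/2) + q^(3/2) - q^(5/2) + q^(7/2)  (w +3, c 13, <D> = -A^-5 + A^-1 - A^3 + 2A^7 + A^15)
V(D3) = -q^(3/2) - 2q^(7/2) + q^(9/2) - q^(11/2) + q^(13/2)  (w +5, c 13, <D> = -A^-11 + A^-7 - A^-3 + 2A + A^9)
insight: 3 classes among 3 diagrams; unequal V(q) rules out equality


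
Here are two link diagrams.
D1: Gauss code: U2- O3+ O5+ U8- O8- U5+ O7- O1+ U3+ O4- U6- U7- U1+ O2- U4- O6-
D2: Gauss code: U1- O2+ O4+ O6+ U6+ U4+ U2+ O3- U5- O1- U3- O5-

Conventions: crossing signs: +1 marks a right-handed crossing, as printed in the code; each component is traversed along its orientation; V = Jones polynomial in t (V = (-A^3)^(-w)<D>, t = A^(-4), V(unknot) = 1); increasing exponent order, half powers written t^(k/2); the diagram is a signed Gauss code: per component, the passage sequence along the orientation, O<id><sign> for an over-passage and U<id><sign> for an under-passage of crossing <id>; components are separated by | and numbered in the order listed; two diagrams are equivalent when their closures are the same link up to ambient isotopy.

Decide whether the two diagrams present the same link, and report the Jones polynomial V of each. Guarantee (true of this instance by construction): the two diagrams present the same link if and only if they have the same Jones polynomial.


equivalent: yes
D1 (bracket A^-2 + A^6 - A^10; 8 crossings at w = -2): V = -t^-4 + t^-3 + t^-1
V(D2) = -t^-4 + t^-3 + t^-1  (w 0, c 6, <D> = A^4 + A^12 - A^16)
key observation: from 8 to 6 crossings by R-moves: one link, two diagrams


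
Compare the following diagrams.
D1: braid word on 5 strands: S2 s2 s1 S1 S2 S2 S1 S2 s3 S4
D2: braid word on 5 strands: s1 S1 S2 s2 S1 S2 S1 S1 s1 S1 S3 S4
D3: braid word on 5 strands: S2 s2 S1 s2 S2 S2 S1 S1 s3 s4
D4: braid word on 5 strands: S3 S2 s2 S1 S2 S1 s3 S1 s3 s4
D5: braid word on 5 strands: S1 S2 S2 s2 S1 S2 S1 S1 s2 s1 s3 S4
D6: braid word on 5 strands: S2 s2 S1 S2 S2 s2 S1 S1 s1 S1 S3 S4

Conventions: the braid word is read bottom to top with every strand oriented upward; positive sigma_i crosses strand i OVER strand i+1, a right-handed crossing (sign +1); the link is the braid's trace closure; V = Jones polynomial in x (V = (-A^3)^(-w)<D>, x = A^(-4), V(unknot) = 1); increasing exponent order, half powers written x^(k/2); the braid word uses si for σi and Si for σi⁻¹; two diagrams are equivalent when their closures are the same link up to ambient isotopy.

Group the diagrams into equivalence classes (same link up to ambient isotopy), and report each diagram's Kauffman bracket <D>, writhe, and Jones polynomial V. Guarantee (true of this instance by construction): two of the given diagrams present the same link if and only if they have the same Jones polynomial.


equivalence classes: {D1, D2, D3, D4, D5, D6}
D1 (bracket A^-8 + 1 - A^4; 10 crossings at w = -4): V = -x^-4 + x^-3 + x^-1
V(D2) = -x^-4 + x^-3 + x^-1  (w -6, c 12, <D> = A^-14 + A^-6 - A^-2)
D3 (bracket A^-2 + A^6 - A^10; 10 crossings at w = -2): V = -x^-4 + x^-3 + x^-1
V(D4) = -x^-4 + x^-3 + x^-1  (w -2, c 10, <D> = A^-2 + A^6 - A^10)
D5 (bracket A^-8 + 1 - A^4; 12 crossings at w = -4): V = -x^-4 + x^-3 + x^-1
D6 (bracket A^-14 + A^-6 - A^-2; 12 crossings at w = -6): V = -x^-4 + x^-3 + x^-1
key observation: all 6 diagrams share one V(x), hence one class


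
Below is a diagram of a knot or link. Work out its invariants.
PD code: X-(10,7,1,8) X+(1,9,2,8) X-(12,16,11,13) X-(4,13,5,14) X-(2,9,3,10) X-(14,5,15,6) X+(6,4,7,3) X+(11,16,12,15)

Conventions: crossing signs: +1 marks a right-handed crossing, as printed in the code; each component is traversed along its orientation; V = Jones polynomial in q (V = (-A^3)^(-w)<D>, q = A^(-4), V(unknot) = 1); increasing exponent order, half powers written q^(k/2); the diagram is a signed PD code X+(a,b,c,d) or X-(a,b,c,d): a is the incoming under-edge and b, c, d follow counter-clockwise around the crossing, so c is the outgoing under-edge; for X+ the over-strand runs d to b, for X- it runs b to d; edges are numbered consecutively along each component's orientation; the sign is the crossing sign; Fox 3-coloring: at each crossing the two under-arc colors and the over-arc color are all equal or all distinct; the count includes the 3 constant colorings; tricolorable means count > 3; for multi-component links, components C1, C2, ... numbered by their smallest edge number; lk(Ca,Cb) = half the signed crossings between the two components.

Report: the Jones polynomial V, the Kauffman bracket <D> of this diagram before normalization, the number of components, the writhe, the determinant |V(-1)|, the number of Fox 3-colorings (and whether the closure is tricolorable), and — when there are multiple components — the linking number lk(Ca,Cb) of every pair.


V = q^-3 + q^-2 + q^-1 + 1
<D> = A^-6 + A^-2 + A^2 + A^6 (w = -2)
3 components over 8 crossings, w = -2
lk(C1,C2): 0
lk(C1,C3) = -1
linking number lk(C2,C3) = 0
9 Fox colorings among 3^8, |V(-1)| = 0: tricolorable
why: summing lk over 3 pairs gives -1


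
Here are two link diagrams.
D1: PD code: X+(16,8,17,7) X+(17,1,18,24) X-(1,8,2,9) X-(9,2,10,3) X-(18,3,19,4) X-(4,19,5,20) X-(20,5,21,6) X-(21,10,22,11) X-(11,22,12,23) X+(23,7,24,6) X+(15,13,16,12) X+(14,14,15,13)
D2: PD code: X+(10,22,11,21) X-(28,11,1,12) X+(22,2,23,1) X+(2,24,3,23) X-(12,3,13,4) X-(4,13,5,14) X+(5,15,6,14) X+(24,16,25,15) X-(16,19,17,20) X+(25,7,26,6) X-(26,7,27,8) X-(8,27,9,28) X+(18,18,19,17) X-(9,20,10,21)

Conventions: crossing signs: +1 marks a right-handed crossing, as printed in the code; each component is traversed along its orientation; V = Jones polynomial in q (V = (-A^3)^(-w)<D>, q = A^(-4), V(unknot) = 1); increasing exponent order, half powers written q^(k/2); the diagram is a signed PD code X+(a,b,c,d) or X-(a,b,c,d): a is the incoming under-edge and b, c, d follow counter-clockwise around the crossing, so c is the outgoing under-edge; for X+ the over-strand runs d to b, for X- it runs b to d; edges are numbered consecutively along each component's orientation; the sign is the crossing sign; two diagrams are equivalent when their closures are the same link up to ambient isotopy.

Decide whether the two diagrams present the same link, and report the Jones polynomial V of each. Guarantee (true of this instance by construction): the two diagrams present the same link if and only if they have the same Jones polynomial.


same link: no
V(D1) = -q^-6 + q^-5 - q^-4 + 2q^-3 - q^-2 + q^-1  [12 crossings, <D> = A^-2 - A^2 + 2A^6 - A^10 + A^14 - A^18, w = -2]
D2 (bracket -A^-12 + 2A^-8 - 2A^-4 + 3 - 2A^4 + 2A^8 - A^12; 14 crossings at w = 0): V = -q^-3 + 2q^-2 - 2q^-1 + 3 - 2q + 2q^2 - q^3
note: 2 classes among 2 diagrams; unequal V(q) rules out equality


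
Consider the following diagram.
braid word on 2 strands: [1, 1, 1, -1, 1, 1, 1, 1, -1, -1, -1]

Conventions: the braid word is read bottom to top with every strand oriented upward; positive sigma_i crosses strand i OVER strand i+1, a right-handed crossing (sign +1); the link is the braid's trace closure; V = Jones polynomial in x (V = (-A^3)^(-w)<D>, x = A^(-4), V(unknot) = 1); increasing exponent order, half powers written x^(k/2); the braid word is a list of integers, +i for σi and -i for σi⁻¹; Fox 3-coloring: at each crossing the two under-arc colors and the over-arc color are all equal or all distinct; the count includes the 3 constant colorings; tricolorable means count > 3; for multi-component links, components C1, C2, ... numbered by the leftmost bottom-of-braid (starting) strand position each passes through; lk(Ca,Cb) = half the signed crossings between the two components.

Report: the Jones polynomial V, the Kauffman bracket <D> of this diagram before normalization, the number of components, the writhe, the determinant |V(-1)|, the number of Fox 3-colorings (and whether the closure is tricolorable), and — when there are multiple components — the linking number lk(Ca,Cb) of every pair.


Jones polynomial: V(x) = x + x^3 - x^4
<D> = A^-7 - A^-3 - A^5; writhe +3
components 1, writhe +3 (11 crossings)
3-colorings: 9 of 3^11, det 3 — tricolorable
note: one generator, power 3: the (2,3) torus pattern


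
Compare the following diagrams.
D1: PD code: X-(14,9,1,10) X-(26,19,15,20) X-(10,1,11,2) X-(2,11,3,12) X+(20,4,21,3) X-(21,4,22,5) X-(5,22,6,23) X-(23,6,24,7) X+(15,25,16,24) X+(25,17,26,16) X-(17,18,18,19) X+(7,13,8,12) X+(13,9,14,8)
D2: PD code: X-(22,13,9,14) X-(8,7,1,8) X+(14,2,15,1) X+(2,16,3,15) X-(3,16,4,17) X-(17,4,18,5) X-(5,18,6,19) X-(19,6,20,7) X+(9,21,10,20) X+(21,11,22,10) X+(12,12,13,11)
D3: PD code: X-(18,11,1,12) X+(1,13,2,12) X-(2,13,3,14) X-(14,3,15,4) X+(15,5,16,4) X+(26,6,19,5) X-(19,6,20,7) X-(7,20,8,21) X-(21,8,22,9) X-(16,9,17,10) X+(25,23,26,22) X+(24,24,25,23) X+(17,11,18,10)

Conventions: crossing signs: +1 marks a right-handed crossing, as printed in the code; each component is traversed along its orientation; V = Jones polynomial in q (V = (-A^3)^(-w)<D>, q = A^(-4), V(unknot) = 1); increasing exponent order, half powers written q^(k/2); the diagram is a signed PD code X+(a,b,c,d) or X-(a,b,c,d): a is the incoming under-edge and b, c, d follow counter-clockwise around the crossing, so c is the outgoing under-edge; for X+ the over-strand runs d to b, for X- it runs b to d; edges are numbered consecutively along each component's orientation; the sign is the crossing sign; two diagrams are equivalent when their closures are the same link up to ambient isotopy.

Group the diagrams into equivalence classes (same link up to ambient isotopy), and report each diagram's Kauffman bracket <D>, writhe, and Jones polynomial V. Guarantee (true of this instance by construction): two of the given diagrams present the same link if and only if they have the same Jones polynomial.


equivalence classes: {D1, D2, D3}
D1 (bracket A^-7 + A; 13 crossings at w = -3): V = -q^(-5/2) - q^(-1/2)
D2 (bracket A^-1 + A^7; 11 crossings at w = -1): V = -q^(-5/2) - q^(-1/2)
V(D3) = -q^(-5/2) - q^(-1/2)  [13 crossings, <D> = A^-1 + A^7, w = -1]
key observation: one V(q) for all 3 diagrams — one class (guaranteed)


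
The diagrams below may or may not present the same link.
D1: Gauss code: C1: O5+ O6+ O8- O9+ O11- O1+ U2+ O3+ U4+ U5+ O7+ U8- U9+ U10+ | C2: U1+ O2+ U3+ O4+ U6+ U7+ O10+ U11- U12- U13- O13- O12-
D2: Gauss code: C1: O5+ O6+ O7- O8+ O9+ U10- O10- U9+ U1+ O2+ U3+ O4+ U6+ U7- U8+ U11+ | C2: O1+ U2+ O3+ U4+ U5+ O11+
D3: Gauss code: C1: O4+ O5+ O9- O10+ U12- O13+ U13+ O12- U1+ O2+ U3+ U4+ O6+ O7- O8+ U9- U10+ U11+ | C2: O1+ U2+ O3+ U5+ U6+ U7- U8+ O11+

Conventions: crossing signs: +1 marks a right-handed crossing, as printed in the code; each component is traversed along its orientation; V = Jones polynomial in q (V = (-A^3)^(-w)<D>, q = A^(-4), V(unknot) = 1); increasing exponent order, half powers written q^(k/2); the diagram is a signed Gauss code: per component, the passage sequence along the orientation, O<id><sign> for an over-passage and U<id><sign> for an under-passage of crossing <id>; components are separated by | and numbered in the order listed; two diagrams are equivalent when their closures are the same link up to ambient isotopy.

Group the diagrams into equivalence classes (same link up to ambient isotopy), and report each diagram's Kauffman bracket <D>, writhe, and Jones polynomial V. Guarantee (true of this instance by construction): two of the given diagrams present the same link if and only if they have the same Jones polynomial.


grouping into links: {D1, D2, D3}
V(D1) = -q^(5/2) - q^(9/2) + q^(11/2) - q^(13/2) + q^(15/2) - q^(17/2)  (w +5, c 13, <D> = A^-19 - A^-15 + A^-11 - A^-7 + A^-3 + A^5)
V(D2) = -q^(5/2) - q^(9/2) + q^(11/2) - q^(13/2) + q^(15/2) - q^(17/2)  (w +7, c 11, <D> = A^-13 - A^-9 + A^-5 - A^-1 + A^3 + A^11)
V(D3) = -q^(5/2) - q^(9/2) + q^(11/2) - q^(13/2) + q^(15/2) - q^(17/2)  [13 crossings, <D> = A^-13 - A^-9 + A^-5 - A^-1 + A^3 + A^11, w = +7]
why: one V(q) for all 3 diagrams — one class (guaranteed)


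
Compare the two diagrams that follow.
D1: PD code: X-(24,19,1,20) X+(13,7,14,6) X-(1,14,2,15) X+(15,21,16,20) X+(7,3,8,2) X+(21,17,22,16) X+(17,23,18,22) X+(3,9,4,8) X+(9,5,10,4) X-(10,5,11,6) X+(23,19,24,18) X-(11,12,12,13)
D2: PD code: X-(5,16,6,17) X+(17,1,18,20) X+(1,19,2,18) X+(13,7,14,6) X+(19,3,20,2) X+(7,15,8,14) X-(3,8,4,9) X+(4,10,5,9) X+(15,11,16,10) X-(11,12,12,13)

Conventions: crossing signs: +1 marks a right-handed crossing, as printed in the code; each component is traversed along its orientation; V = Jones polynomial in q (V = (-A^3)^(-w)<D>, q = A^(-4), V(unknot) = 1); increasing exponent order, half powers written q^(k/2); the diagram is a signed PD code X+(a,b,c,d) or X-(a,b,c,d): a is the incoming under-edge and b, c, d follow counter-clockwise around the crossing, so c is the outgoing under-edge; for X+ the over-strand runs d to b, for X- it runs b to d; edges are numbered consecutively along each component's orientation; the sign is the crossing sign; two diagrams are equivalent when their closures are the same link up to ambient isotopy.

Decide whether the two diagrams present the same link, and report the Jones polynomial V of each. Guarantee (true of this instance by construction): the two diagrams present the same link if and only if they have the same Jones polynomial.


equivalent: yes
D1 (bracket A^-20 - 2A^-16 + A^-12 - 2A^-8 + 2A^-4 + A^4; 12 crossings at w = +4): V = q^2 + 2q^4 - 2q^5 + q^6 - 2q^7 + q^8
V(D2) = q^2 + 2q^4 - 2q^5 + q^6 - 2q^7 + q^8  [10 crossings, <D> = A^-20 - 2A^-16 + A^-12 - 2A^-8 + 2A^-4 + A^4, w = +4]
observation: from 12 to 10 crossings by R-moves: one link, two diagrams


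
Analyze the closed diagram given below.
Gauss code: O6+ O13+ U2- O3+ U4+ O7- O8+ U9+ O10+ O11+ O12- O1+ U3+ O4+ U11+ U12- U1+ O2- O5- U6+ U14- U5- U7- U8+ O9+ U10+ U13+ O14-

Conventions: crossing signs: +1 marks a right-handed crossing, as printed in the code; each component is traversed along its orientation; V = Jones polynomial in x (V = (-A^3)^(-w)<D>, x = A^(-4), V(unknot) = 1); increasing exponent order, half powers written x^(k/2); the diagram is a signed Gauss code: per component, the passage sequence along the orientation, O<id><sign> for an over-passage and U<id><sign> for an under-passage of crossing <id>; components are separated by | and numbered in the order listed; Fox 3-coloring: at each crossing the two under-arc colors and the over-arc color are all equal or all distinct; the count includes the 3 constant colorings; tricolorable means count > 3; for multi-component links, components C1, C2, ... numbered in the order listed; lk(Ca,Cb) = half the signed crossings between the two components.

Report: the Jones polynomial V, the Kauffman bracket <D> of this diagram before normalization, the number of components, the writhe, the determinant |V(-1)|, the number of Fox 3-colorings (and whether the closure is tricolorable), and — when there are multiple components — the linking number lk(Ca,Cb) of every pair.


Jones polynomial: V(x) = x - x^2 + 2x^3 - x^4 + x^5 - x^6
<D> = -A^-12 + A^-8 - A^-4 + 2 - A^4 + A^8; writhe +4
components 1, writhe +4 (14 crossings)
3-colorings: 3 of 3^14, det 7 — not tricolorable
note: V spans 5 powers of x: at least 5 crossings in any diagram


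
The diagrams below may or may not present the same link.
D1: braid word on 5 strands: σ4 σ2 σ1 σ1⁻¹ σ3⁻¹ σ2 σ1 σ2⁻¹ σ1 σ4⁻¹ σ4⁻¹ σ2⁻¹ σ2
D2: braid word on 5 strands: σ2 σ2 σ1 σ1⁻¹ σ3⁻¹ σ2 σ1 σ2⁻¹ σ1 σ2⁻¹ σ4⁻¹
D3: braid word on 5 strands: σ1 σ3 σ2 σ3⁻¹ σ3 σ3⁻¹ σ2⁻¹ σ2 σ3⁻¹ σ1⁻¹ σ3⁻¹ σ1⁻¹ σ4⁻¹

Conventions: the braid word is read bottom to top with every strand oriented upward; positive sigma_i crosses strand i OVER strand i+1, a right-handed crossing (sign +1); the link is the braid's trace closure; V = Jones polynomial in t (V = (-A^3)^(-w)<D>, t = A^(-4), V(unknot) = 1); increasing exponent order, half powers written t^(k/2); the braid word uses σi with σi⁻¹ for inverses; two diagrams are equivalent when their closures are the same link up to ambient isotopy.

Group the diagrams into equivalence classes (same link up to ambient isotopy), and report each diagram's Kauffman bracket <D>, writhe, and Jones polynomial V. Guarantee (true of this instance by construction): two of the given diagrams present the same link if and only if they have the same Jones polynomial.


grouping into links: {D1, D2} | {D3}
V(D1) = -t^(1/2) + t^(3/2) - t^(5/2) - t^(9/2)  (w +1, c 13, <D> = A^-15 + A^-7 - A^-3 + A)
V(D2) = -t^(1/2) + t^(3/2) - t^(5/2) - t^(9/2)  [11 crossings, <D> = A^-15 + A^-7 - A^-3 + A, w = +1]
D3 (bracket A^-7 + A; 13 crossings at w = -3): V = -t^(-5/2) - t^(-1/2)
why: V(t) takes 2 values over 3 diagrams, fixing the grouping


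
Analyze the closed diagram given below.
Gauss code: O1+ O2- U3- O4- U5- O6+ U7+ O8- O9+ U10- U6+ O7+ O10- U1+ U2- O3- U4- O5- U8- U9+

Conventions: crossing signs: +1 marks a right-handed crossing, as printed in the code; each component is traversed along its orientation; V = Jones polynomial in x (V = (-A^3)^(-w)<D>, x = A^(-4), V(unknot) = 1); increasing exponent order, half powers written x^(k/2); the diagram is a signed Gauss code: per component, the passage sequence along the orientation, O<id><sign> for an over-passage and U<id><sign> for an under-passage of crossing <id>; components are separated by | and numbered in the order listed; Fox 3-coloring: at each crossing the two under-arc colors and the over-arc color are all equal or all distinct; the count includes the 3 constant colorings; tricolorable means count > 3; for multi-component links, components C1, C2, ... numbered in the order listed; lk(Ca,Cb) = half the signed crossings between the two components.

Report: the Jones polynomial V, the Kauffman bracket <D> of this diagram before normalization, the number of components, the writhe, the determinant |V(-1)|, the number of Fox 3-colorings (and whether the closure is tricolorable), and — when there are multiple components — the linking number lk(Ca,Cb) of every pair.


V(x) = -x^-4 + x^-3 + x^-1
bracket: A^-2 + A^6 - A^10, w = -2
1 component, writhe -2, over 10 crossings
det 3, colorings 9 of 3^10 — tricolorable
observation: the span of V is 3, forcing >= 3 crossings in any diagram


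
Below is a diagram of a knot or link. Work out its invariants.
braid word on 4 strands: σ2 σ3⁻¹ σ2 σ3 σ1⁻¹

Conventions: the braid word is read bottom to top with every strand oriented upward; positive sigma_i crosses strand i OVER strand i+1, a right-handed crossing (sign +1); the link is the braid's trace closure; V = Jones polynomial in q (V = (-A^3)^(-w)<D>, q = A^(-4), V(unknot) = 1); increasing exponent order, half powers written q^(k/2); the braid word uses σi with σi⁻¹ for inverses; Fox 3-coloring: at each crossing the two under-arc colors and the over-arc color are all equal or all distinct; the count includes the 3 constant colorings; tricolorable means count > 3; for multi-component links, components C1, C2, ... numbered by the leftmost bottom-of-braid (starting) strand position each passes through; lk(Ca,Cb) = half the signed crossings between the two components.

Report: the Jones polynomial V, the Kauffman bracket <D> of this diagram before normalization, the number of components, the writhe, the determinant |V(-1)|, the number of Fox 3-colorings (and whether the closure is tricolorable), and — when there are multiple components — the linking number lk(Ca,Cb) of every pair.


V = 1
<D> = -A^3 (w = +1)
1 component over 5 crossings, w = +1
3 Fox colorings among 3^5, |V(-1)| = 1: not tricolorable
why: w = +1 (over 5 crossings) is diagram-only; (-A^3)^(-1) removes it from V


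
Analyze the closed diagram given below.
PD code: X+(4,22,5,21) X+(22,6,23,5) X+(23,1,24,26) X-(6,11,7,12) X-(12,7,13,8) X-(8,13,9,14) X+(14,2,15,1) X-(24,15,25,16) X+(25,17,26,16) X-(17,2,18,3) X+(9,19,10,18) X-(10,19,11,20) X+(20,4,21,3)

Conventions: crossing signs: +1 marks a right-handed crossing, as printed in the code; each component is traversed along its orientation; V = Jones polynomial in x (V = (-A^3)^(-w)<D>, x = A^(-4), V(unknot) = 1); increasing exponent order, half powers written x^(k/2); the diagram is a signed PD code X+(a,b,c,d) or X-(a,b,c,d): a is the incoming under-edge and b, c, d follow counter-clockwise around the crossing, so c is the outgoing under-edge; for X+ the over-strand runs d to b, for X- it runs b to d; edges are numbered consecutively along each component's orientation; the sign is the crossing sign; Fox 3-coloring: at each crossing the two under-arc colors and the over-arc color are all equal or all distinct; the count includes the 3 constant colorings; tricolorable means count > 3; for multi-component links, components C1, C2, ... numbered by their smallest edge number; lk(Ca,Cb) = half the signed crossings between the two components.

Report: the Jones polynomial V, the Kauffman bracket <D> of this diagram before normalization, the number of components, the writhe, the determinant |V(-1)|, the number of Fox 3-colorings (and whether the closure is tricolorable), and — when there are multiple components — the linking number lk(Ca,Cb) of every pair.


V(x) = -x^-3 + x^-2 - x^-1 + 3 - x + x^2 - x^3
bracket: A^-9 - A^-5 + A^-1 - 3A^3 + A^7 - A^11 + A^15, w = +1
1 component, writhe +1, over 13 crossings
det 9, colorings 27 of 3^13 — tricolorable
observation: w = +1 (over 13 crossings) is diagram-only; (-A^3)^(-1) removes it from V


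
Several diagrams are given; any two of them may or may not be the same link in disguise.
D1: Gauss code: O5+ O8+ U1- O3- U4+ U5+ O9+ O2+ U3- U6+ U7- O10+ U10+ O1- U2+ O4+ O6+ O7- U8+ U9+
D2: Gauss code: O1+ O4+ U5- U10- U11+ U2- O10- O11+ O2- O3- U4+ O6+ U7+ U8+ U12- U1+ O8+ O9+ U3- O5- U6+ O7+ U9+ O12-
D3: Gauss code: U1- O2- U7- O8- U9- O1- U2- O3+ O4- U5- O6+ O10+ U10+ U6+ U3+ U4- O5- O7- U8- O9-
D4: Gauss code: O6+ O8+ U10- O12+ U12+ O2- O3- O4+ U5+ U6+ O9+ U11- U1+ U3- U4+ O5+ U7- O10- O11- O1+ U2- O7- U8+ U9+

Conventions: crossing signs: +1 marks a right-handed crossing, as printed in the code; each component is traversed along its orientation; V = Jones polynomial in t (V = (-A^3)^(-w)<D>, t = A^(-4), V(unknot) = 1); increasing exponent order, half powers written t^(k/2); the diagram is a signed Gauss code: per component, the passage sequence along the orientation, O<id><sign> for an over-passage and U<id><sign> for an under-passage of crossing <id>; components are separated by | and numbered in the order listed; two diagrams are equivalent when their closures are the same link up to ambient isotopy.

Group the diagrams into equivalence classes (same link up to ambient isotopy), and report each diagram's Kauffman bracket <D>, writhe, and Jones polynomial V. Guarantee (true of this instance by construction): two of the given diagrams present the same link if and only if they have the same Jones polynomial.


equivalence classes: {D1, D2} | {D3} | {D4}
D1 (bracket A^-8 - 2A^-4 + 2 - 2A^4 + 2A^8 - A^12 + A^16; 10 crossings at w = +4): V = t^-1 - 1 + 2t - 2t^2 + 2t^3 - 2t^4 + t^5
V(D2) = t^-1 - 1 + 2t - 2t^2 + 2t^3 - 2t^4 + t^5  [12 crossings, <D> = A^-14 - 2A^-10 + 2A^-6 - 2A^-2 + 2A^2 - A^6 + A^10, w = +2]
V(D3) = -t^-7 + t^-6 - t^-5 + t^-4 + t^-2  [10 crossings, <D> = A^-4 + A^4 - A^8 + A^12 - A^16, w = -4]
V(D4) = -t^-3 + 2t^-2 - 2t^-1 + 3 - 2t + 2t^2 - t^3  (w +2, c 12, <D> = -A^-6 + 2A^-2 - 2A^2 + 3A^6 - 2A^10 + 2A^14 - A^18)
key observation: 3 values of V(t) split the 4 diagrams


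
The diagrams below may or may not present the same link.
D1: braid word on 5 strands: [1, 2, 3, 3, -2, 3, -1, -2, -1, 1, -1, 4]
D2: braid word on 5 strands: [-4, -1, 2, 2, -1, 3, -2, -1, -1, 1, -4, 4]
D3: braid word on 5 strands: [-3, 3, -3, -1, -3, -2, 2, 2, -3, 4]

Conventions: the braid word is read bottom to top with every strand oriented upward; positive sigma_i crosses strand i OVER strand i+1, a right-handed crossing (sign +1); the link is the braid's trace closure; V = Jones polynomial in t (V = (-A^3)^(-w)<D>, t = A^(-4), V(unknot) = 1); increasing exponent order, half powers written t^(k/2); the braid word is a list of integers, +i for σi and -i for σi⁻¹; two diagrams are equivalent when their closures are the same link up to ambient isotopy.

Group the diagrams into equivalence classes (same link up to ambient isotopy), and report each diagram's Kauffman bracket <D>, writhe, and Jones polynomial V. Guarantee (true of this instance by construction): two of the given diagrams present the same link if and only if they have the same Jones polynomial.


classes: {D1} | {D2} | {D3}
V(D1) = t + t^3 - t^4  [12 crossings, <D> = -A^-10 + A^-6 + A^2, w = +2]
D2 (bracket A^-6; 12 crossings at w = -2): V = 1
V(D3) = -t^-4 + t^-3 + t^-1  [10 crossings, <D> = A^-2 + A^6 - A^10, w = -2]
note: 3 values of V(t) split the 3 diagrams


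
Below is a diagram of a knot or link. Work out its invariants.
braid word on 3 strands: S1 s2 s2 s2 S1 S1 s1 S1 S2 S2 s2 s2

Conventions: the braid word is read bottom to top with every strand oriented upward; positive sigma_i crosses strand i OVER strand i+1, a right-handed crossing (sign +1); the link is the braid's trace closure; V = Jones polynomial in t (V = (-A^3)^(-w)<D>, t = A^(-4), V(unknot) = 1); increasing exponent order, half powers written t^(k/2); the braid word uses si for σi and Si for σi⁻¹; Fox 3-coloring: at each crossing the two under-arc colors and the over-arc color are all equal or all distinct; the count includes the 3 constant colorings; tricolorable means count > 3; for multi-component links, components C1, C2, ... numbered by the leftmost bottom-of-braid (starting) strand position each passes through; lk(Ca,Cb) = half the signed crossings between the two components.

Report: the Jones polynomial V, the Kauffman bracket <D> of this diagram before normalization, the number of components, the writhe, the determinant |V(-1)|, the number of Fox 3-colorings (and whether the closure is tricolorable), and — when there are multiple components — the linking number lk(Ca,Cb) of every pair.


V = -t^-3 + t^-2 - t^-1 + 3 - t + t^2 - t^3
<D> = -A^-12 + A^-8 - A^-4 + 3 - A^4 + A^8 - A^12 (w = 0)
1 component over 12 crossings, w = 0
27 Fox colorings among 3^12, |V(-1)| = 9: tricolorable
why: palindromic: swapping t for 1/t fixes V
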